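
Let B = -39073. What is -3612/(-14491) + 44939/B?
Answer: -11862311/13167601 ≈ -0.90087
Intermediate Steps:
-3612/(-14491) + 44939/B = -3612/(-14491) + 44939/(-39073) = -3612*(-1/14491) + 44939*(-1/39073) = 84/337 - 44939/39073 = -11862311/13167601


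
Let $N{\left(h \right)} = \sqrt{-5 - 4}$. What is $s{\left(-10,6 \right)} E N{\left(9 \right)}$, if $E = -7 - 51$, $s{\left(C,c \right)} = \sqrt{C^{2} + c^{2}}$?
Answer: $- 348 i \sqrt{34} \approx - 2029.2 i$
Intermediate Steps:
$N{\left(h \right)} = 3 i$ ($N{\left(h \right)} = \sqrt{-9} = 3 i$)
$E = -58$ ($E = -7 - 51 = -58$)
$s{\left(-10,6 \right)} E N{\left(9 \right)} = \sqrt{\left(-10\right)^{2} + 6^{2}} \left(-58\right) 3 i = \sqrt{100 + 36} \left(-58\right) 3 i = \sqrt{136} \left(-58\right) 3 i = 2 \sqrt{34} \left(-58\right) 3 i = - 116 \sqrt{34} \cdot 3 i = - 348 i \sqrt{34}$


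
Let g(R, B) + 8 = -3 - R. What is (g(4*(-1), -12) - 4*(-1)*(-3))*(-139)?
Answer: 2641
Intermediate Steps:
g(R, B) = -11 - R (g(R, B) = -8 + (-3 - R) = -11 - R)
(g(4*(-1), -12) - 4*(-1)*(-3))*(-139) = ((-11 - 4*(-1)) - 4*(-1)*(-3))*(-139) = ((-11 - 1*(-4)) + 4*(-3))*(-139) = ((-11 + 4) - 12)*(-139) = (-7 - 12)*(-139) = -19*(-139) = 2641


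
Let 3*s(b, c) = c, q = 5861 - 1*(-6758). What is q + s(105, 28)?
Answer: 37885/3 ≈ 12628.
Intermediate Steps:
q = 12619 (q = 5861 + 6758 = 12619)
s(b, c) = c/3
q + s(105, 28) = 12619 + (1/3)*28 = 12619 + 28/3 = 37885/3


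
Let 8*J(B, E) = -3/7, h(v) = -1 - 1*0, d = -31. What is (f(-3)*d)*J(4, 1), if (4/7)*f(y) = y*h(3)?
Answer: 279/32 ≈ 8.7188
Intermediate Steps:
h(v) = -1 (h(v) = -1 + 0 = -1)
J(B, E) = -3/56 (J(B, E) = (-3/7)/8 = (-3*1/7)/8 = (1/8)*(-3/7) = -3/56)
f(y) = -7*y/4 (f(y) = 7*(y*(-1))/4 = 7*(-y)/4 = -7*y/4)
(f(-3)*d)*J(4, 1) = (-7/4*(-3)*(-31))*(-3/56) = ((21/4)*(-31))*(-3/56) = -651/4*(-3/56) = 279/32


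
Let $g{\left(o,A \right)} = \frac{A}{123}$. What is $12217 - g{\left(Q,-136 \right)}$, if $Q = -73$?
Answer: $\frac{1502827}{123} \approx 12218.0$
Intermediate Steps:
$g{\left(o,A \right)} = \frac{A}{123}$ ($g{\left(o,A \right)} = A \frac{1}{123} = \frac{A}{123}$)
$12217 - g{\left(Q,-136 \right)} = 12217 - \frac{1}{123} \left(-136\right) = 12217 - - \frac{136}{123} = 12217 + \frac{136}{123} = \frac{1502827}{123}$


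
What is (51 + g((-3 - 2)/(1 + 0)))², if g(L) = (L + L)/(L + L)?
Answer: 2704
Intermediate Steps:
g(L) = 1 (g(L) = (2*L)/((2*L)) = (2*L)*(1/(2*L)) = 1)
(51 + g((-3 - 2)/(1 + 0)))² = (51 + 1)² = 52² = 2704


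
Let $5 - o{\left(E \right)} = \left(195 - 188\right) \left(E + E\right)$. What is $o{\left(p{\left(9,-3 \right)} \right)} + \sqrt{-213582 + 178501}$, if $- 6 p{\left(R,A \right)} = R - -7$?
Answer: $\frac{127}{3} + i \sqrt{35081} \approx 42.333 + 187.3 i$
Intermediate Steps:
$p{\left(R,A \right)} = - \frac{7}{6} - \frac{R}{6}$ ($p{\left(R,A \right)} = - \frac{R - -7}{6} = - \frac{R + 7}{6} = - \frac{7 + R}{6} = - \frac{7}{6} - \frac{R}{6}$)
$o{\left(E \right)} = 5 - 14 E$ ($o{\left(E \right)} = 5 - \left(195 - 188\right) \left(E + E\right) = 5 - 7 \cdot 2 E = 5 - 14 E$)
$o{\left(p{\left(9,-3 \right)} \right)} + \sqrt{-213582 + 178501} = \left(5 - 14 \left(- \frac{7}{6} - \frac{3}{2}\right)\right) + \sqrt{-213582 + 178501} = \left(5 - 14 \left(- \frac{7}{6} - \frac{3}{2}\right)\right) + \sqrt{-35081} = \left(5 - - \frac{112}{3}\right) + i \sqrt{35081} = \left(5 + \frac{112}{3}\right) + i \sqrt{35081} = \frac{127}{3} + i \sqrt{35081}$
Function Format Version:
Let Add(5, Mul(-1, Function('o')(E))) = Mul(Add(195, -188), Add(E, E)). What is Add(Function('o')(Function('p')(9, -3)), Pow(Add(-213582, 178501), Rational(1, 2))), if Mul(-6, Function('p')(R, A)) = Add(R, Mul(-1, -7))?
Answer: Add(Rational(127, 3), Mul(I, Pow(35081, Rational(1, 2)))) ≈ Add(42.333, Mul(187.30, I))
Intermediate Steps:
Function('p')(R, A) = Add(Rational(-7, 6), Mul(Rational(-1, 6), R)) (Function('p')(R, A) = Mul(Rational(-1, 6), Add(R, Mul(-1, -7))) = Mul(Rational(-1, 6), Add(R, 7)) = Mul(Rational(-1, 6), Add(7, R)) = Add(Rational(-7, 6), Mul(Rational(-1, 6), R)))
Function('o')(E) = Add(5, Mul(-14, E)) (Function('o')(E) = Add(5, Mul(-1, Mul(Add(195, -188), Add(E, E)))) = Add(5, Mul(-1, Mul(7, Mul(2, E)))) = Add(5, Mul(-1, Mul(14, E))) = Add(5, Mul(-14, E)))
Add(Function('o')(Function('p')(9, -3)), Pow(Add(-213582, 178501), Rational(1, 2))) = Add(Add(5, Mul(-14, Add(Rational(-7, 6), Mul(Rational(-1, 6), 9)))), Pow(Add(-213582, 178501), Rational(1, 2))) = Add(Add(5, Mul(-14, Add(Rational(-7, 6), Rational(-3, 2)))), Pow(-35081, Rational(1, 2))) = Add(Add(5, Mul(-14, Rational(-8, 3))), Mul(I, Pow(35081, Rational(1, 2)))) = Add(Add(5, Rational(112, 3)), Mul(I, Pow(35081, Rational(1, 2)))) = Add(Rational(127, 3), Mul(I, Pow(35081, Rational(1, 2))))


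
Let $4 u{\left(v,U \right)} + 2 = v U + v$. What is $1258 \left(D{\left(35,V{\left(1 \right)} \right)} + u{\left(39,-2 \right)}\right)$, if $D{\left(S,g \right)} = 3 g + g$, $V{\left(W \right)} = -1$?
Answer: $- \frac{35853}{2} \approx -17927.0$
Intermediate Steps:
$u{\left(v,U \right)} = - \frac{1}{2} + \frac{v}{4} + \frac{U v}{4}$ ($u{\left(v,U \right)} = - \frac{1}{2} + \frac{v U + v}{4} = - \frac{1}{2} + \frac{U v + v}{4} = - \frac{1}{2} + \frac{v + U v}{4} = - \frac{1}{2} + \left(\frac{v}{4} + \frac{U v}{4}\right) = - \frac{1}{2} + \frac{v}{4} + \frac{U v}{4}$)
$D{\left(S,g \right)} = 4 g$
$1258 \left(D{\left(35,V{\left(1 \right)} \right)} + u{\left(39,-2 \right)}\right) = 1258 \left(4 \left(-1\right) + \left(- \frac{1}{2} + \frac{1}{4} \cdot 39 + \frac{1}{4} \left(-2\right) 39\right)\right) = 1258 \left(-4 - \frac{41}{4}\right) = 1258 \left(- \frac{57}{4}\right) = - \frac{35853}{2}$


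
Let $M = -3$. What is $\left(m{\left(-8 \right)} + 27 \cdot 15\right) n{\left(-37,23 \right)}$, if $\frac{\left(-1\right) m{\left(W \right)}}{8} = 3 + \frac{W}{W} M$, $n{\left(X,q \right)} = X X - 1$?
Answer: $554040$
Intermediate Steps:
$n{\left(X,q \right)} = -1 + X^{2}$ ($n{\left(X,q \right)} = X^{2} - 1 = -1 + X^{2}$)
$m{\left(W \right)} = 0$ ($m{\left(W \right)} = - 8 \left(3 + \frac{W}{W} \left(-3\right)\right) = - 8 \left(3 + 1 \left(-3\right)\right) = - 8 \left(3 - 3\right) = \left(-8\right) 0 = 0$)
$\left(m{\left(-8 \right)} + 27 \cdot 15\right) n{\left(-37,23 \right)} = \left(0 + 27 \cdot 15\right) \left(-1 + \left(-37\right)^{2}\right) = \left(0 + 405\right) \left(-1 + 1369\right) = 405 \cdot 1368 = 554040$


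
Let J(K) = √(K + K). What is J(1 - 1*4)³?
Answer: -6*I*√6 ≈ -14.697*I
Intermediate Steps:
J(K) = √2*√K (J(K) = √(2*K) = √2*√K)
J(1 - 1*4)³ = (√2*√(1 - 1*4))³ = (√2*√(1 - 4))³ = (√2*√(-3))³ = (√2*(I*√3))³ = (I*√6)³ = -6*I*√6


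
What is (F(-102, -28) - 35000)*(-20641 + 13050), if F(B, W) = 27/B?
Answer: 9033358319/34 ≈ 2.6569e+8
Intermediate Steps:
(F(-102, -28) - 35000)*(-20641 + 13050) = (27/(-102) - 35000)*(-20641 + 13050) = (27*(-1/102) - 35000)*(-7591) = (-9/34 - 35000)*(-7591) = -1190009/34*(-7591) = 9033358319/34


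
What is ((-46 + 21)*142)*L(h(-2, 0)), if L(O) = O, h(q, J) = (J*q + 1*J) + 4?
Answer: -14200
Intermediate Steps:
h(q, J) = 4 + J + J*q (h(q, J) = (J*q + J) + 4 = (J + J*q) + 4 = 4 + J + J*q)
((-46 + 21)*142)*L(h(-2, 0)) = ((-46 + 21)*142)*(4 + 0 + 0*(-2)) = (-25*142)*(4 + 0 + 0) = -3550*4 = -14200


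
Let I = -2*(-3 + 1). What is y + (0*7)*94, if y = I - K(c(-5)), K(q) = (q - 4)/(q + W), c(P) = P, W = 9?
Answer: 25/4 ≈ 6.2500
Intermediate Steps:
I = 4 (I = -2*(-2) = 4)
K(q) = (-4 + q)/(9 + q) (K(q) = (q - 4)/(q + 9) = (-4 + q)/(9 + q))
y = 25/4 (y = 4 - (-4 - 5)/(9 - 5) = 4 - (-9)/4 = 4 - 1*(-9/4) = 4 + 9/4 = 25/4 ≈ 6.2500)
y + (0*7)*94 = 25/4 + (0*7)*94 = 25/4 + 0*94 = 25/4 + 0 = 25/4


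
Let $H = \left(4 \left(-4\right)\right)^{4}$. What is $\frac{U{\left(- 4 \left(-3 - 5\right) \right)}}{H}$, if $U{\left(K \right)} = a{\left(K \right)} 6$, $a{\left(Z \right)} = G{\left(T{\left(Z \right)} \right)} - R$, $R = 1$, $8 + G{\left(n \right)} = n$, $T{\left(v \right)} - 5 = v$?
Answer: $\frac{21}{8192} \approx 0.0025635$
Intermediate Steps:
$T{\left(v \right)} = 5 + v$
$G{\left(n \right)} = -8 + n$
$H = 65536$ ($H = \left(-16\right)^{4} = 65536$)
$a{\left(Z \right)} = -4 + Z$ ($a{\left(Z \right)} = \left(-8 + \left(5 + Z\right)\right) - 1 = \left(-3 + Z\right) - 1 = -4 + Z$)
$U{\left(K \right)} = -24 + 6 K$ ($U{\left(K \right)} = \left(-4 + K\right) 6 = -24 + 6 K$)
$\frac{U{\left(- 4 \left(-3 - 5\right) \right)}}{H} = \frac{-24 + 6 \left(- 4 \left(-3 - 5\right)\right)}{65536} = \left(-24 + 6 \left(\left(-4\right) \left(-8\right)\right)\right) \frac{1}{65536} = \left(-24 + 6 \cdot 32\right) \frac{1}{65536} = \left(-24 + 192\right) \frac{1}{65536} = 168 \cdot \frac{1}{65536} = \frac{21}{8192}$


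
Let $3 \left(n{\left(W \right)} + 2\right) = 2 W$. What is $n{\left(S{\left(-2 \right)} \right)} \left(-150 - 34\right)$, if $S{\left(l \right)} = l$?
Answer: $\frac{1840}{3} \approx 613.33$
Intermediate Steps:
$n{\left(W \right)} = -2 + \frac{2 W}{3}$
$n{\left(S{\left(-2 \right)} \right)} \left(-150 - 34\right) = \left(-2 + \frac{2}{3} \left(-2\right)\right) \left(-150 - 34\right) = \left(-2 - \frac{4}{3}\right) \left(-184\right) = \left(- \frac{10}{3}\right) \left(-184\right) = \frac{1840}{3}$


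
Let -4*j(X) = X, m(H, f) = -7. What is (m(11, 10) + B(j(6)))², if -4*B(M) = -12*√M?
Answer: 71/2 - 21*I*√6 ≈ 35.5 - 51.439*I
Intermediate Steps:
j(X) = -X/4
B(M) = 3*√M (B(M) = -(-3)*√M = 3*√M)
(m(11, 10) + B(j(6)))² = (-7 + 3*√(-¼*6))² = (-7 + 3*√(-3/2))² = (-7 + 3*(I*√6/2))² = (-7 + 3*I*√6/2)²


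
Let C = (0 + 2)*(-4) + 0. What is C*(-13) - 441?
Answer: -337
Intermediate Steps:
C = -8 (C = 2*(-4) + 0 = -8 + 0 = -8)
C*(-13) - 441 = -8*(-13) - 441 = 104 - 441 = -337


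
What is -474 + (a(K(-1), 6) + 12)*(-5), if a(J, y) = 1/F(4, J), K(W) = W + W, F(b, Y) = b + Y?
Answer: -1073/2 ≈ -536.50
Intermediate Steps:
F(b, Y) = Y + b
K(W) = 2*W
a(J, y) = 1/(4 + J) (a(J, y) = 1/(J + 4) = 1/(4 + J))
-474 + (a(K(-1), 6) + 12)*(-5) = -474 + (1/(4 + 2*(-1)) + 12)*(-5) = -474 + (1/(4 - 2) + 12)*(-5) = -474 + (1/2 + 12)*(-5) = -474 + (½ + 12)*(-5) = -474 + (25/2)*(-5) = -474 - 125/2 = -1073/2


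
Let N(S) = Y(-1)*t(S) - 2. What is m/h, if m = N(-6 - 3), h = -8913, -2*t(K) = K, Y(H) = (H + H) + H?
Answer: 31/17826 ≈ 0.0017390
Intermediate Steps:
Y(H) = 3*H (Y(H) = 2*H + H = 3*H)
t(K) = -K/2
N(S) = -2 + 3*S/2 (N(S) = (3*(-1))*(-S/2) - 2 = -(-3)*S/2 - 2 = 3*S/2 - 2 = -2 + 3*S/2)
m = -31/2 (m = -2 + 3*(-6 - 3)/2 = -2 + (3/2)*(-9) = -2 - 27/2 = -31/2 ≈ -15.500)
m/h = -31/2/(-8913) = -31/2*(-1/8913) = 31/17826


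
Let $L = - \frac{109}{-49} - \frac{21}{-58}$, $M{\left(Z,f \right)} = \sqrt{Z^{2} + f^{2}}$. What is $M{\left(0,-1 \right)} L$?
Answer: $\frac{7351}{2842} \approx 2.5866$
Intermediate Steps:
$L = \frac{7351}{2842}$ ($L = \left(-109\right) \left(- \frac{1}{49}\right) - - \frac{21}{58} = \frac{109}{49} + \frac{21}{58} = \frac{7351}{2842} \approx 2.5866$)
$M{\left(0,-1 \right)} L = \sqrt{0^{2} + \left(-1\right)^{2}} \cdot \frac{7351}{2842} = \sqrt{0 + 1} \cdot \frac{7351}{2842} = \sqrt{1} \cdot \frac{7351}{2842} = 1 \cdot \frac{7351}{2842} = \frac{7351}{2842}$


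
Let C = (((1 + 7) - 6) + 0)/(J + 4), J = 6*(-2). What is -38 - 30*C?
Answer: -61/2 ≈ -30.500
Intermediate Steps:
J = -12
C = -¼ (C = (((1 + 7) - 6) + 0)/(-12 + 4) = ((8 - 6) + 0)/(-8) = (2 + 0)*(-⅛) = 2*(-⅛) = -¼ ≈ -0.25000)
-38 - 30*C = -38 - 30*(-¼) = -38 + 15/2 = -61/2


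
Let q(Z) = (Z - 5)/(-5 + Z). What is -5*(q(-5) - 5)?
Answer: 20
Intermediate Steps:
q(Z) = 1 (q(Z) = (-5 + Z)/(-5 + Z) = 1)
-5*(q(-5) - 5) = -5*(1 - 5) = -5*(-4) = 20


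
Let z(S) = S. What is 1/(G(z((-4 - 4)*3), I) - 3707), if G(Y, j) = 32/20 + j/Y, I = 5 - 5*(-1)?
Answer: -60/222349 ≈ -0.00026985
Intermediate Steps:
I = 10 (I = 5 + 5 = 10)
G(Y, j) = 8/5 + j/Y (G(Y, j) = 32*(1/20) + j/Y = 8/5 + j/Y)
1/(G(z((-4 - 4)*3), I) - 3707) = 1/((8/5 + 10/(((-4 - 4)*3))) - 3707) = 1/((8/5 + 10/((-8*3))) - 3707) = 1/((8/5 + 10/(-24)) - 3707) = 1/((8/5 + 10*(-1/24)) - 3707) = 1/((8/5 - 5/12) - 3707) = 1/(71/60 - 3707) = 1/(-222349/60) = -60/222349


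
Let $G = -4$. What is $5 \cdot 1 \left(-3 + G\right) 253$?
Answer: $-8855$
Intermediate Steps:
$5 \cdot 1 \left(-3 + G\right) 253 = 5 \cdot 1 \left(-3 - 4\right) 253 = 5 \left(-7\right) 253 = \left(-35\right) 253 = -8855$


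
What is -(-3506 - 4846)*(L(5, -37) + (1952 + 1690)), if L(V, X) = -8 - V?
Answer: 30309408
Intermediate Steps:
-(-3506 - 4846)*(L(5, -37) + (1952 + 1690)) = -(-3506 - 4846)*((-8 - 1*5) + (1952 + 1690)) = -(-8352)*((-8 - 5) + 3642) = -(-8352)*(-13 + 3642) = -(-8352)*3629 = -1*(-30309408) = 30309408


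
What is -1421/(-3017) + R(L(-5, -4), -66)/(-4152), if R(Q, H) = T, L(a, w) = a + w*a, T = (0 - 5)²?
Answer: 832081/1789512 ≈ 0.46498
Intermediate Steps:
T = 25 (T = (-5)² = 25)
L(a, w) = a + a*w
R(Q, H) = 25
-1421/(-3017) + R(L(-5, -4), -66)/(-4152) = -1421/(-3017) + 25/(-4152) = -1421*(-1/3017) + 25*(-1/4152) = 203/431 - 25/4152 = 832081/1789512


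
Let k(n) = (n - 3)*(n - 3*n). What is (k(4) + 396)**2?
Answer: 150544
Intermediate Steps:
k(n) = -2*n*(-3 + n) (k(n) = (-3 + n)*(-2*n) = -2*n*(-3 + n))
(k(4) + 396)**2 = (2*4*(3 - 1*4) + 396)**2 = (2*4*(3 - 4) + 396)**2 = (2*4*(-1) + 396)**2 = (-8 + 396)**2 = 388**2 = 150544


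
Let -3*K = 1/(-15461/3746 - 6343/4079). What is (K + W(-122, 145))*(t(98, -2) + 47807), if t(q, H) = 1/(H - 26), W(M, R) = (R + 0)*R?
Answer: 7330927910231751355/7293408948 ≈ 1.0051e+9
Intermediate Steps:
W(M, R) = R² (W(M, R) = R*R = R²)
t(q, H) = 1/(-26 + H)
K = 15279934/260478891 (K = -1/(3*(-15461/3746 - 6343/4079)) = -1/(3*(-86826297/15279934)) = -⅓*(-15279934/86826297) = 15279934/260478891 ≈ 0.058661)
(K + W(-122, 145))*(t(98, -2) + 47807) = (15279934/260478891 + 145²)*(1/(-26 - 2) + 47807) = (15279934/260478891 + 21025)*(1/(-28) + 47807) = 5476583963209*(-1/28 + 47807)/260478891 = (5476583963209/260478891)*(1338595/28) = 7330927910231751355/7293408948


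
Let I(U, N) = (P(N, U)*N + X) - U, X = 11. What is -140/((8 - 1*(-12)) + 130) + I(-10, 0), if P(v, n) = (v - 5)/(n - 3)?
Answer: 301/15 ≈ 20.067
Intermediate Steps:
P(v, n) = (-5 + v)/(-3 + n)
I(U, N) = 11 - U + N*(-5 + N)/(-3 + U) (I(U, N) = (((-5 + N)/(-3 + U))*N + 11) - U = (N*(-5 + N)/(-3 + U) + 11) - U = (11 + N*(-5 + N)/(-3 + U)) - U = 11 - U + N*(-5 + N)/(-3 + U))
-140/((8 - 1*(-12)) + 130) + I(-10, 0) = -140/((8 - 1*(-12)) + 130) + (0*(-5 + 0) + (-3 - 10)*(11 - 1*(-10)))/(-3 - 10) = -140/((8 + 12) + 130) + (0*(-5) - 13*(11 + 10))/(-13) = -140/(20 + 130) - (0 - 13*21)/13 = -140/150 - (0 - 273)/13 = (1/150)*(-140) - 1/13*(-273) = -14/15 + 21 = 301/15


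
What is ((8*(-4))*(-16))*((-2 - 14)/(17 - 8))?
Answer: -8192/9 ≈ -910.22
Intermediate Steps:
((8*(-4))*(-16))*((-2 - 14)/(17 - 8)) = (-32*(-16))*(-16/9) = 512*(-16*1/9) = 512*(-16/9) = -8192/9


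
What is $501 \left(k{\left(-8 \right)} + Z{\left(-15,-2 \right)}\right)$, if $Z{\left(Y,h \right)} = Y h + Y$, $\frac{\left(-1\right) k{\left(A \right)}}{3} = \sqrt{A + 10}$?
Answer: $7515 - 1503 \sqrt{2} \approx 5389.4$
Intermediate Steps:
$k{\left(A \right)} = - 3 \sqrt{10 + A}$ ($k{\left(A \right)} = - 3 \sqrt{A + 10} = - 3 \sqrt{10 + A}$)
$Z{\left(Y,h \right)} = Y + Y h$
$501 \left(k{\left(-8 \right)} + Z{\left(-15,-2 \right)}\right) = 501 \left(- 3 \sqrt{10 - 8} - 15 \left(1 - 2\right)\right) = 501 \left(- 3 \sqrt{2} - -15\right) = 501 \left(- 3 \sqrt{2} + 15\right) = 501 \left(15 - 3 \sqrt{2}\right) = 7515 - 1503 \sqrt{2}$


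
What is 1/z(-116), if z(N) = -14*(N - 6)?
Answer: 1/1708 ≈ 0.00058548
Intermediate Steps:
z(N) = 84 - 14*N (z(N) = -14*(-6 + N) = 84 - 14*N)
1/z(-116) = 1/(84 - 14*(-116)) = 1/(84 + 1624) = 1/1708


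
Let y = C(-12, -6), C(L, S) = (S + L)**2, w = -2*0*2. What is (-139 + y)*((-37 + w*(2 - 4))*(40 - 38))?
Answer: -13690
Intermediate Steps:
w = 0 (w = 0*2 = 0)
C(L, S) = (L + S)**2
y = 324 (y = (-12 - 6)**2 = (-18)**2 = 324)
(-139 + y)*((-37 + w*(2 - 4))*(40 - 38)) = (-139 + 324)*((-37 + 0*(2 - 4))*(40 - 38)) = 185*((-37 + 0*(-2))*2) = 185*((-37 + 0)*2) = 185*(-37*2) = 185*(-74) = -13690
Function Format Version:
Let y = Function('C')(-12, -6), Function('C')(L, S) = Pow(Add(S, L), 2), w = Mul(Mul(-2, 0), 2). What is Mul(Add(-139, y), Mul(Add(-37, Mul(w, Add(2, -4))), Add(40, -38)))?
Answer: -13690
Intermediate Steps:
w = 0 (w = Mul(0, 2) = 0)
Function('C')(L, S) = Pow(Add(L, S), 2)
y = 324 (y = Pow(Add(-12, -6), 2) = Pow(-18, 2) = 324)
Mul(Add(-139, y), Mul(Add(-37, Mul(w, Add(2, -4))), Add(40, -38))) = Mul(Add(-139, 324), Mul(Add(-37, Mul(0, Add(2, -4))), Add(40, -38))) = Mul(185, Mul(Add(-37, Mul(0, -2)), 2)) = Mul(185, Mul(Add(-37, 0), 2)) = Mul(185, Mul(-37, 2)) = Mul(185, -74) = -13690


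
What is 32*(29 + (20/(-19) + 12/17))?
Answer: 296160/323 ≈ 916.90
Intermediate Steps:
32*(29 + (20/(-19) + 12/17)) = 32*(29 + (20*(-1/19) + 12*(1/17))) = 32*(29 + (-20/19 + 12/17)) = 32*(29 - 112/323) = 32*(9255/323) = 296160/323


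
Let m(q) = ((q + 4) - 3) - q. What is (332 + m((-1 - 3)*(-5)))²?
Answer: 110889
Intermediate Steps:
m(q) = 1 (m(q) = ((4 + q) - 3) - q = (1 + q) - q = 1)
(332 + m((-1 - 3)*(-5)))² = (332 + 1)² = 333² = 110889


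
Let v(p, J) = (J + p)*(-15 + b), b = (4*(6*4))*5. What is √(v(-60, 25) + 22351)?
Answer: 14*√31 ≈ 77.949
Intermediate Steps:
b = 480 (b = (4*24)*5 = 96*5 = 480)
v(p, J) = 465*J + 465*p (v(p, J) = (J + p)*(-15 + 480) = (J + p)*465 = 465*J + 465*p)
√(v(-60, 25) + 22351) = √((465*25 + 465*(-60)) + 22351) = √((11625 - 27900) + 22351) = √(-16275 + 22351) = √6076 = 14*√31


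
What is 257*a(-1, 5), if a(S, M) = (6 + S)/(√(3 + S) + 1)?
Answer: -1285 + 1285*√2 ≈ 532.26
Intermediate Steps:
a(S, M) = (6 + S)/(1 + √(3 + S))
257*a(-1, 5) = 257*((6 - 1)/(1 + √(3 - 1))) = 257*(5/(1 + √2)) = 1285/(1 + √2)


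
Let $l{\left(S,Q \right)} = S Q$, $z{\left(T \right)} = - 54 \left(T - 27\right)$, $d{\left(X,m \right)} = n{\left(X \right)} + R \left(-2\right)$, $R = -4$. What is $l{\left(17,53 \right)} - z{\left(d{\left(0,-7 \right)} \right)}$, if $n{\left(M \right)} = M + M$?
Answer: $-125$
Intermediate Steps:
$n{\left(M \right)} = 2 M$
$d{\left(X,m \right)} = 8 + 2 X$ ($d{\left(X,m \right)} = 2 X - -8 = 2 X + 8 = 8 + 2 X$)
$z{\left(T \right)} = 1458 - 54 T$ ($z{\left(T \right)} = - 54 \left(-27 + T\right) = 1458 - 54 T$)
$l{\left(S,Q \right)} = Q S$
$l{\left(17,53 \right)} - z{\left(d{\left(0,-7 \right)} \right)} = 53 \cdot 17 - \left(1458 - 54 \left(8 + 2 \cdot 0\right)\right) = 901 - \left(1458 - 54 \left(8 + 0\right)\right) = 901 - \left(1458 - 432\right) = 901 - 1026 = -125$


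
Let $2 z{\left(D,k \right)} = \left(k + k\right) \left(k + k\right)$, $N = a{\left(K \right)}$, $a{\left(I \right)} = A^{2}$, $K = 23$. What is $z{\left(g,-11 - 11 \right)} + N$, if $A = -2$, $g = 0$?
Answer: $972$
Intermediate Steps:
$a{\left(I \right)} = 4$ ($a{\left(I \right)} = \left(-2\right)^{2} = 4$)
$N = 4$
$z{\left(D,k \right)} = 2 k^{2}$ ($z{\left(D,k \right)} = \frac{\left(k + k\right) \left(k + k\right)}{2} = \frac{2 k 2 k}{2} = \frac{4 k^{2}}{2} = 2 k^{2}$)
$z{\left(g,-11 - 11 \right)} + N = 2 \left(-11 - 11\right)^{2} + 4 = 2 \left(-22\right)^{2} + 4 = 2 \cdot 484 + 4 = 968 + 4 = 972$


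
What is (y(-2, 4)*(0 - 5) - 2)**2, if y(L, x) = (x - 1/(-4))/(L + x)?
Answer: 10201/64 ≈ 159.39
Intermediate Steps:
y(L, x) = (1/4 + x)/(L + x) (y(L, x) = (x - 1*(-1/4))/(L + x) = (x + 1/4)/(L + x) = (1/4 + x)/(L + x))
(y(-2, 4)*(0 - 5) - 2)**2 = (((1/4 + 4)/(-2 + 4))*(0 - 5) - 2)**2 = (((17/4)/2)*(-5) - 2)**2 = (((1/2)*(17/4))*(-5) - 2)**2 = ((17/8)*(-5) - 2)**2 = (-85/8 - 2)**2 = (-101/8)**2 = 10201/64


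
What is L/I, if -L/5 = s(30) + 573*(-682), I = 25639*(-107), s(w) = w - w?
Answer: -1953930/2743373 ≈ -0.71224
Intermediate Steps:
s(w) = 0
I = -2743373
L = 1953930 (L = -5*(0 + 573*(-682)) = -5*(0 - 390786) = -5*(-390786) = 1953930)
L/I = 1953930/(-2743373) = 1953930*(-1/2743373) = -1953930/2743373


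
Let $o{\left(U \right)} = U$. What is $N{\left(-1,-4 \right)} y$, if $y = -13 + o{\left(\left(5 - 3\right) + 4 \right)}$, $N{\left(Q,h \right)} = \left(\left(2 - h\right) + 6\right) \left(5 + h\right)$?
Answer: $-84$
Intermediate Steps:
$N{\left(Q,h \right)} = \left(5 + h\right) \left(8 - h\right)$ ($N{\left(Q,h \right)} = \left(8 - h\right) \left(5 + h\right) = \left(5 + h\right) \left(8 - h\right)$)
$y = -7$ ($y = -13 + \left(\left(5 - 3\right) + 4\right) = -13 + \left(2 + 4\right) = -13 + 6 = -7$)
$N{\left(-1,-4 \right)} y = \left(40 - \left(-4\right)^{2} + 3 \left(-4\right)\right) \left(-7\right) = \left(40 - 16 - 12\right) \left(-7\right) = 12 \left(-7\right) = -84$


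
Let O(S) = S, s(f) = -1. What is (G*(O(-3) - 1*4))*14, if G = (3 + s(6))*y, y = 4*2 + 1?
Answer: -1764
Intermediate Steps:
y = 9 (y = 8 + 1 = 9)
G = 18 (G = (3 - 1)*9 = 2*9 = 18)
(G*(O(-3) - 1*4))*14 = (18*(-3 - 1*4))*14 = (18*(-3 - 4))*14 = (18*(-7))*14 = -126*14 = -1764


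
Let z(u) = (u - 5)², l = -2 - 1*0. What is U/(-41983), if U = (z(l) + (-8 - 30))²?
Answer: -121/41983 ≈ -0.0028821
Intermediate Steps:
l = -2 (l = -2 + 0 = -2)
z(u) = (-5 + u)²
U = 121 (U = ((-5 - 2)² + (-8 - 30))² = ((-7)² - 38)² = (49 - 38)² = 11² = 121)
U/(-41983) = 121/(-41983) = 121*(-1/41983) = -121/41983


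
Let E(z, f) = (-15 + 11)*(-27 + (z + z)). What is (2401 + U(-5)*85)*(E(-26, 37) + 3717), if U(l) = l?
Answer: 7969208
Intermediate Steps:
E(z, f) = 108 - 8*z (E(z, f) = -4*(-27 + 2*z) = 108 - 8*z)
(2401 + U(-5)*85)*(E(-26, 37) + 3717) = (2401 - 5*85)*((108 - 8*(-26)) + 3717) = (2401 - 425)*((108 + 208) + 3717) = 1976*(316 + 3717) = 1976*4033 = 7969208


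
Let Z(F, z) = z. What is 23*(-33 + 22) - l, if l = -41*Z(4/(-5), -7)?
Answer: -540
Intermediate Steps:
l = 287 (l = -41*(-7) = 287)
23*(-33 + 22) - l = 23*(-33 + 22) - 1*287 = 23*(-11) - 287 = -253 - 287 = -540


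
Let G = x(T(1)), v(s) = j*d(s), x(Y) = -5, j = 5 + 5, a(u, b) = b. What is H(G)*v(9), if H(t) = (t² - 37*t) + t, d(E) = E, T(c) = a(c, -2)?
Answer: 18450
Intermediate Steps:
j = 10
T(c) = -2
v(s) = 10*s
G = -5
H(t) = t² - 36*t
H(G)*v(9) = (-5*(-36 - 5))*(10*9) = -5*(-41)*90 = 205*90 = 18450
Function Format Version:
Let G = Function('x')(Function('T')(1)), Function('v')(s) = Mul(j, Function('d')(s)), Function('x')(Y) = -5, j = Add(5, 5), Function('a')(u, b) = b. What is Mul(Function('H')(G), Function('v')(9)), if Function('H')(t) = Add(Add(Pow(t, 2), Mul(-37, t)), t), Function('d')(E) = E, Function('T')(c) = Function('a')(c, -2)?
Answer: 18450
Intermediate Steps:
j = 10
Function('T')(c) = -2
Function('v')(s) = Mul(10, s)
G = -5
Function('H')(t) = Add(Pow(t, 2), Mul(-36, t))
Mul(Function('H')(G), Function('v')(9)) = Mul(Mul(-5, Add(-36, -5)), Mul(10, 9)) = Mul(Mul(-5, -41), 90) = Mul(205, 90) = 18450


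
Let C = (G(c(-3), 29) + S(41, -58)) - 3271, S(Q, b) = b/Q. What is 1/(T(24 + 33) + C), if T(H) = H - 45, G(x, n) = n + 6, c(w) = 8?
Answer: -41/132242 ≈ -0.00031004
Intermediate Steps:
G(x, n) = 6 + n
T(H) = -45 + H
C = -132734/41 (C = ((6 + 29) - 58/41) - 3271 = (35 - 58*1/41) - 3271 = (35 - 58/41) - 3271 = 1377/41 - 3271 = -132734/41 ≈ -3237.4)
1/(T(24 + 33) + C) = 1/((-45 + (24 + 33)) - 132734/41) = 1/((-45 + 57) - 132734/41) = 1/(12 - 132734/41) = 1/(-132242/41) = -41/132242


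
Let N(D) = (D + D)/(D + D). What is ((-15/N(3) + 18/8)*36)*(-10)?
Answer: 4590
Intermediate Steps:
N(D) = 1 (N(D) = (2*D)/((2*D)) = (2*D)*(1/(2*D)) = 1)
((-15/N(3) + 18/8)*36)*(-10) = ((-15/1 + 18/8)*36)*(-10) = ((-15*1 + 18*(⅛))*36)*(-10) = ((-15 + 9/4)*36)*(-10) = -51/4*36*(-10) = -459*(-10) = 4590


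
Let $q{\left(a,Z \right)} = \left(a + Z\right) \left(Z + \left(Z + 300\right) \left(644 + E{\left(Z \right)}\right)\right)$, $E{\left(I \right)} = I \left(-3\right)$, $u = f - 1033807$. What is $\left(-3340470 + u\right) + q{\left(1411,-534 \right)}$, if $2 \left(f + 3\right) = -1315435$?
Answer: $- \frac{932839887}{2} \approx -4.6642 \cdot 10^{8}$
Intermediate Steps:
$f = - \frac{1315441}{2}$ ($f = -3 + \frac{1}{2} \left(-1315435\right) = -3 - \frac{1315435}{2} = - \frac{1315441}{2} \approx -6.5772 \cdot 10^{5}$)
$u = - \frac{3383055}{2}$ ($u = - \frac{1315441}{2} - 1033807 = - \frac{3383055}{2} \approx -1.6915 \cdot 10^{6}$)
$E{\left(I \right)} = - 3 I$
$q{\left(a,Z \right)} = \left(Z + a\right) \left(Z + \left(300 + Z\right) \left(644 - 3 Z\right)\right)$ ($q{\left(a,Z \right)} = \left(a + Z\right) \left(Z + \left(Z + 300\right) \left(644 - 3 Z\right)\right) = \left(Z + a\right) \left(Z + \left(300 + Z\right) \left(644 - 3 Z\right)\right)$)
$\left(-3340470 + u\right) + q{\left(1411,-534 \right)} = \left(-3340470 - \frac{3383055}{2}\right) - \left(-169436400 - 456819912 - 192135870 + 1279780128\right) = - \frac{10063995}{2} - \left(-745677402 + 1207065348\right) = - \frac{10063995}{2} + \left(-72714780 + 456819912 - 103168800 + 272605200 + 192135870 - 1207065348\right) = - \frac{10063995}{2} - 461387946 = - \frac{932839887}{2}$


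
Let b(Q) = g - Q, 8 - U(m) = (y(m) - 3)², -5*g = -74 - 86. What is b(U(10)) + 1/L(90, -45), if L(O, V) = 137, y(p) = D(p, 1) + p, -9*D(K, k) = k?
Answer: 793037/11097 ≈ 71.464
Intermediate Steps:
D(K, k) = -k/9
y(p) = -⅑ + p (y(p) = -⅑*1 + p = -⅑ + p)
g = 32 (g = -(-74 - 86)/5 = -⅕*(-160) = 32)
U(m) = 8 - (-28/9 + m)² (U(m) = 8 - ((-⅑ + m) - 3)² = 8 - (-28/9 + m)²)
b(Q) = 32 - Q
b(U(10)) + 1/L(90, -45) = (32 - (8 - (-28 + 9*10)²/81)) + 1/137 = (32 - (8 - (-28 + 90)²/81)) + 1/137 = (32 - (8 - 1/81*62²)) + 1/137 = (32 - (8 - 1/81*3844)) + 1/137 = (32 - (8 - 3844/81)) + 1/137 = (32 - 1*(-3196/81)) + 1/137 = (32 + 3196/81) + 1/137 = 5788/81 + 1/137 = 793037/11097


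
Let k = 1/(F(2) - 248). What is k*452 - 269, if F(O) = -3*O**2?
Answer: -17598/65 ≈ -270.74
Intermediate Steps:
k = -1/260 (k = 1/(-3*2**2 - 248) = 1/(-3*4 - 248) = 1/(-12 - 248) = 1/(-260) = -1/260 ≈ -0.0038462)
k*452 - 269 = -1/260*452 - 269 = -113/65 - 269 = -17598/65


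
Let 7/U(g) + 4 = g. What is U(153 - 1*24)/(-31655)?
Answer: -7/3956875 ≈ -1.7691e-6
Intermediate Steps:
U(g) = 7/(-4 + g)
U(153 - 1*24)/(-31655) = (7/(-4 + (153 - 1*24)))/(-31655) = (7/(-4 + (153 - 24)))*(-1/31655) = (7/(-4 + 129))*(-1/31655) = (7/125)*(-1/31655) = -7/3956875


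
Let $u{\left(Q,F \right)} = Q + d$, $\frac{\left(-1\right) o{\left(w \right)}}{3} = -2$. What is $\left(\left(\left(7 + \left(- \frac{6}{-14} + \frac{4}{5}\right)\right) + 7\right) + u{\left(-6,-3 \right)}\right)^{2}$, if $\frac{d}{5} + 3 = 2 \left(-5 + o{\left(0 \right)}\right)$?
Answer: $\frac{21904}{1225} \approx 17.881$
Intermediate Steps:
$o{\left(w \right)} = 6$ ($o{\left(w \right)} = \left(-3\right) \left(-2\right) = 6$)
$d = -5$ ($d = -15 + 5 \cdot 2 \left(-5 + 6\right) = -15 + 5 \cdot 2 \cdot 1 = -15 + 5 \cdot 2 = -15 + 10 = -5$)
$u{\left(Q,F \right)} = -5 + Q$ ($u{\left(Q,F \right)} = Q - 5 = -5 + Q$)
$\left(\left(\left(7 + \left(- \frac{6}{-14} + \frac{4}{5}\right)\right) + 7\right) + u{\left(-6,-3 \right)}\right)^{2} = \left(\left(\left(7 + \left(- \frac{6}{-14} + \frac{4}{5}\right)\right) + 7\right) - 11\right)^{2} = \left(\left(\left(7 + \left(\left(-6\right) \left(- \frac{1}{14}\right) + 4 \cdot \frac{1}{5}\right)\right) + 7\right) - 11\right)^{2} = \left(\left(\left(7 + \left(\frac{3}{7} + \frac{4}{5}\right)\right) + 7\right) - 11\right)^{2} = \left(\left(\left(7 + \frac{43}{35}\right) + 7\right) - 11\right)^{2} = \left(\left(\frac{288}{35} + 7\right) - 11\right)^{2} = \left(\frac{533}{35} - 11\right)^{2} = \left(\frac{148}{35}\right)^{2} = \frac{21904}{1225}$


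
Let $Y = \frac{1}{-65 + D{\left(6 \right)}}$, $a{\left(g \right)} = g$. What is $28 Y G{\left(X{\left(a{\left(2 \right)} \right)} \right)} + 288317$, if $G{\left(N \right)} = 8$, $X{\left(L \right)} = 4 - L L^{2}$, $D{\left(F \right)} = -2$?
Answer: $\frac{19317015}{67} \approx 2.8831 \cdot 10^{5}$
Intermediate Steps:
$X{\left(L \right)} = 4 - L^{3}$
$Y = - \frac{1}{67}$ ($Y = \frac{1}{-65 - 2} = \frac{1}{-67} = - \frac{1}{67} \approx -0.014925$)
$28 Y G{\left(X{\left(a{\left(2 \right)} \right)} \right)} + 288317 = 28 \left(- \frac{1}{67}\right) 8 + 288317 = \left(- \frac{28}{67}\right) 8 + 288317 = - \frac{224}{67} + 288317 = \frac{19317015}{67}$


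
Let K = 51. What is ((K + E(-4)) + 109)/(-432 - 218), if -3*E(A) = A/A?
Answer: -479/1950 ≈ -0.24564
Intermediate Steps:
E(A) = -⅓ (E(A) = -A/(3*A) = -⅓*1 = -⅓)
((K + E(-4)) + 109)/(-432 - 218) = ((51 - ⅓) + 109)/(-432 - 218) = (152/3 + 109)/(-650) = (479/3)*(-1/650) = -479/1950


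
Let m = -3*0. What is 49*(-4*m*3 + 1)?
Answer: 49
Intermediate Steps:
m = 0
49*(-4*m*3 + 1) = 49*(-4*0*3 + 1) = 49*(0*3 + 1) = 49*(0 + 1) = 49*1 = 49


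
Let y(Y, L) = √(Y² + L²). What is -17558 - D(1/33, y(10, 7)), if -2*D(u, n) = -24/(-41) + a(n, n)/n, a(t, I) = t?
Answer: -1439691/82 ≈ -17557.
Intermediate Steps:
y(Y, L) = √(L² + Y²)
D(u, n) = -65/82 (D(u, n) = -(-24/(-41) + n/n)/2 = -(-24*(-1/41) + 1)/2 = -(24/41 + 1)/2 = -½*65/41 = -65/82)
-17558 - D(1/33, y(10, 7)) = -17558 - 1*(-65/82) = -17558 + 65/82 = -1439691/82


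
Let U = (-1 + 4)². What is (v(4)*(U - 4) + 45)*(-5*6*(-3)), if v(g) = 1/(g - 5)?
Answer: 3600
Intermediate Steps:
v(g) = 1/(-5 + g)
U = 9 (U = 3² = 9)
(v(4)*(U - 4) + 45)*(-5*6*(-3)) = ((9 - 4)/(-5 + 4) + 45)*(-5*6*(-3)) = (5/(-1) + 45)*(-30*(-3)) = (-1*5 + 45)*90 = (-5 + 45)*90 = 40*90 = 3600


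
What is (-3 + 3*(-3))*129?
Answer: -1548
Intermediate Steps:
(-3 + 3*(-3))*129 = (-3 - 9)*129 = -12*129 = -1548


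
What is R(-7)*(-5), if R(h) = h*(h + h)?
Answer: -490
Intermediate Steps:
R(h) = 2*h² (R(h) = h*(2*h) = 2*h²)
R(-7)*(-5) = (2*(-7)²)*(-5) = (2*49)*(-5) = 98*(-5) = -490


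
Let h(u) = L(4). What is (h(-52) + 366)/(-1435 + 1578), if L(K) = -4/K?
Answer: 365/143 ≈ 2.5524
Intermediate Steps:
h(u) = -1 (h(u) = -4/4 = -4*1/4 = -1)
(h(-52) + 366)/(-1435 + 1578) = (-1 + 366)/(-1435 + 1578) = 365/143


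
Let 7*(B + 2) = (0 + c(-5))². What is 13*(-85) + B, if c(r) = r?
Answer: -7724/7 ≈ -1103.4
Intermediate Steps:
B = 11/7 (B = -2 + (0 - 5)²/7 = -2 + (⅐)*(-5)² = -2 + (⅐)*25 = -2 + 25/7 = 11/7 ≈ 1.5714)
13*(-85) + B = 13*(-85) + 11/7 = -1105 + 11/7 = -7724/7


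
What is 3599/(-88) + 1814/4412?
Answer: -3929789/97064 ≈ -40.487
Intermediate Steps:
3599/(-88) + 1814/4412 = 3599*(-1/88) + 1814*(1/4412) = -3599/88 + 907/2206 = -3929789/97064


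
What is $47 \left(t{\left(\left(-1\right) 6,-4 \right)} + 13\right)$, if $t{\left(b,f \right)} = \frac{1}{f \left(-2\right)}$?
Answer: $\frac{4935}{8} \approx 616.88$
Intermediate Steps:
$t{\left(b,f \right)} = - \frac{1}{2 f}$ ($t{\left(b,f \right)} = \frac{1}{\left(-2\right) f} = - \frac{1}{2 f}$)
$47 \left(t{\left(\left(-1\right) 6,-4 \right)} + 13\right) = 47 \left(- \frac{1}{2 \left(-4\right)} + 13\right) = 47 \left(\left(- \frac{1}{2}\right) \left(- \frac{1}{4}\right) + 13\right) = 47 \left(\frac{1}{8} + 13\right) = 47 \cdot \frac{105}{8} = \frac{4935}{8}$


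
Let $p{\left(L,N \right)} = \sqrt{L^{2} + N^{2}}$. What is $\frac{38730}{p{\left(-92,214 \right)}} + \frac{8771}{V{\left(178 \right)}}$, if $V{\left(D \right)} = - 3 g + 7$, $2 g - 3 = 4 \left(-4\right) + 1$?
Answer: $\frac{8771}{25} + \frac{3873 \sqrt{13565}}{2713} \approx 517.11$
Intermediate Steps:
$g = -6$ ($g = \frac{3}{2} + \frac{4 \left(-4\right) + 1}{2} = \frac{3}{2} + \frac{-16 + 1}{2} = \frac{3}{2} + \frac{1}{2} \left(-15\right) = \frac{3}{2} - \frac{15}{2} = -6$)
$V{\left(D \right)} = 25$ ($V{\left(D \right)} = \left(-3\right) \left(-6\right) + 7 = 18 + 7 = 25$)
$\frac{38730}{p{\left(-92,214 \right)}} + \frac{8771}{V{\left(178 \right)}} = \frac{38730}{\sqrt{\left(-92\right)^{2} + 214^{2}}} + \frac{8771}{25} = \frac{38730}{\sqrt{8464 + 45796}} + 8771 \cdot \frac{1}{25} = \frac{38730}{\sqrt{54260}} + \frac{8771}{25} = \frac{38730}{2 \sqrt{13565}} + \frac{8771}{25} = 38730 \frac{\sqrt{13565}}{27130} + \frac{8771}{25} = \frac{3873 \sqrt{13565}}{2713} + \frac{8771}{25} = \frac{8771}{25} + \frac{3873 \sqrt{13565}}{2713}$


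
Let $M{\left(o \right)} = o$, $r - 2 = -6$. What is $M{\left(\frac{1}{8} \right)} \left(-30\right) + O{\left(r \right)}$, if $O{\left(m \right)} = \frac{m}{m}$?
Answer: $- \frac{11}{4} \approx -2.75$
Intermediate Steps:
$r = -4$ ($r = 2 - 6 = -4$)
$O{\left(m \right)} = 1$
$M{\left(\frac{1}{8} \right)} \left(-30\right) + O{\left(r \right)} = \frac{1}{8} \left(-30\right) + 1 = - \frac{15}{4} + 1 = - \frac{11}{4}$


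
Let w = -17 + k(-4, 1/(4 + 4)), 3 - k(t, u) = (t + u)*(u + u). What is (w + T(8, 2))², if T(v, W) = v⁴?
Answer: 17070729025/1024 ≈ 1.6671e+7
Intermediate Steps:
k(t, u) = 3 - 2*u*(t + u) (k(t, u) = 3 - (t + u)*(u + u) = 3 - (t + u)*2*u = 3 - 2*u*(t + u))
w = -417/32 (w = -17 + (3 - 2/(4 + 4)² - 2*(-4)/(4 + 4)) = -17 + (3 - 2*(1/8)² - 2*(-4)/8) = -17 + (3 - 2*(⅛)² - 2*(-4)*⅛) = -17 + (3 - 2*1/64 + 1) = -17 + (3 - 1/32 + 1) = -17 + 127/32 = -417/32 ≈ -13.031)
(w + T(8, 2))² = (-417/32 + 8⁴)² = (-417/32 + 4096)² = (130655/32)² = 17070729025/1024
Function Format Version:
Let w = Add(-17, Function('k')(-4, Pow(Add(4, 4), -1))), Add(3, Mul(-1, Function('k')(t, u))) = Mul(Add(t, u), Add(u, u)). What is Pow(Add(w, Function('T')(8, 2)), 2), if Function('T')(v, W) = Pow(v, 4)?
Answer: Rational(17070729025, 1024) ≈ 1.6671e+7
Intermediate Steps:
Function('k')(t, u) = Add(3, Mul(-2, u, Add(t, u))) (Function('k')(t, u) = Add(3, Mul(-1, Mul(Add(t, u), Add(u, u)))) = Add(3, Mul(-1, Mul(Add(t, u), Mul(2, u)))) = Add(3, Mul(-1, Mul(2, u, Add(t, u)))) = Add(3, Mul(-2, u, Add(t, u))))
w = Rational(-417, 32) (w = Add(-17, Add(3, Mul(-2, Pow(Pow(Add(4, 4), -1), 2)), Mul(-2, -4, Pow(Add(4, 4), -1)))) = Add(-17, Add(3, Mul(-2, Pow(Pow(8, -1), 2)), Mul(-2, -4, Pow(8, -1)))) = Add(-17, Add(3, Mul(-2, Pow(Rational(1, 8), 2)), Mul(-2, -4, Rational(1, 8)))) = Add(-17, Add(3, Mul(-2, Rational(1, 64)), 1)) = Add(-17, Add(3, Rational(-1, 32), 1)) = Add(-17, Rational(127, 32)) = Rational(-417, 32) ≈ -13.031)
Pow(Add(w, Function('T')(8, 2)), 2) = Pow(Add(Rational(-417, 32), Pow(8, 4)), 2) = Pow(Add(Rational(-417, 32), 4096), 2) = Pow(Rational(130655, 32), 2) = Rational(17070729025, 1024)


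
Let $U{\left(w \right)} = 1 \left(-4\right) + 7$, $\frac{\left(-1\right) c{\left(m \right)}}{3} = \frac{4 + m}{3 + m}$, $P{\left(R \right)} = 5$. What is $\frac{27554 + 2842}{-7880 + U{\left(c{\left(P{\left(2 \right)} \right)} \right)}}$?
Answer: $- \frac{30396}{7877} \approx -3.8588$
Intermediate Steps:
$c{\left(m \right)} = - \frac{3 \left(4 + m\right)}{3 + m}$ ($c{\left(m \right)} = - 3 \frac{4 + m}{3 + m} = - \frac{3 \left(4 + m\right)}{3 + m}$)
$U{\left(w \right)} = 3$ ($U{\left(w \right)} = -4 + 7 = 3$)
$\frac{27554 + 2842}{-7880 + U{\left(c{\left(P{\left(2 \right)} \right)} \right)}} = \frac{27554 + 2842}{-7880 + 3} = \frac{30396}{-7877} = 30396 \left(- \frac{1}{7877}\right) = - \frac{30396}{7877}$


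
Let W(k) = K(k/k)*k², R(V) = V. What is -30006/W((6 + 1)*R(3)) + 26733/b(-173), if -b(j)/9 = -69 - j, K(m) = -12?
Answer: -349955/15288 ≈ -22.891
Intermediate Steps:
b(j) = 621 + 9*j (b(j) = -9*(-69 - j) = 621 + 9*j)
W(k) = -12*k²
-30006/W((6 + 1)*R(3)) + 26733/b(-173) = -30006*(-1/(108*(6 + 1)²)) + 26733/(621 + 9*(-173)) = -30006/((-12*(7*3)²)) + 26733/(621 - 1557) = -30006/((-12*21²)) + 26733/(-936) = -30006/((-12*441)) + 26733*(-1/936) = -30006/(-5292) - 8911/312 = -30006*(-1/5292) - 8911/312 = 1667/294 - 8911/312 = -349955/15288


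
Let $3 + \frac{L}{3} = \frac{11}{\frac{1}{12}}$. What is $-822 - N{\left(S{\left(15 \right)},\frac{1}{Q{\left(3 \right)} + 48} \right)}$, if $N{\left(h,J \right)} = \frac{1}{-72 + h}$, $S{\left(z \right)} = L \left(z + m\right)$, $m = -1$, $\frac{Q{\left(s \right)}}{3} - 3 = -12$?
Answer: $- \frac{4394413}{5346} \approx -822.0$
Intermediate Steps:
$Q{\left(s \right)} = -27$ ($Q{\left(s \right)} = 9 + 3 \left(-12\right) = 9 - 36 = -27$)
$L = 387$ ($L = -9 + 3 \frac{11}{\frac{1}{12}} = -9 + 3 \cdot 11 \frac{1}{\frac{1}{12}} = -9 + 3 \cdot 11 \cdot 12 = -9 + 3 \cdot 132 = -9 + 396 = 387$)
$S{\left(z \right)} = -387 + 387 z$ ($S{\left(z \right)} = 387 \left(z - 1\right) = 387 \left(-1 + z\right) = -387 + 387 z$)
$-822 - N{\left(S{\left(15 \right)},\frac{1}{Q{\left(3 \right)} + 48} \right)} = -822 - \frac{1}{-72 + \left(-387 + 387 \cdot 15\right)} = -822 - \frac{1}{-72 + \left(-387 + 5805\right)} = -822 - \frac{1}{-72 + 5418} = -822 - \frac{1}{5346} = - \frac{4394413}{5346}$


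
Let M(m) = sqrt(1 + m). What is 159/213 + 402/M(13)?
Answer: 53/71 + 201*sqrt(14)/7 ≈ 108.19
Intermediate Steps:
159/213 + 402/M(13) = 159/213 + 402/(sqrt(1 + 13)) = 159*(1/213) + 402/(sqrt(14)) = 53/71 + 402*(sqrt(14)/14) = 53/71 + 201*sqrt(14)/7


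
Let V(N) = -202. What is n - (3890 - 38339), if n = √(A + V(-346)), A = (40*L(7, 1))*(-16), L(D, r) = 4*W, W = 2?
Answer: 34449 + I*√5322 ≈ 34449.0 + 72.952*I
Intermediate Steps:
L(D, r) = 8 (L(D, r) = 4*2 = 8)
A = -5120 (A = (40*8)*(-16) = 320*(-16) = -5120)
n = I*√5322 (n = √(-5120 - 202) = √(-5322) = I*√5322 ≈ 72.952*I)
n - (3890 - 38339) = I*√5322 - (3890 - 38339) = I*√5322 - 1*(-34449) = I*√5322 + 34449 = 34449 + I*√5322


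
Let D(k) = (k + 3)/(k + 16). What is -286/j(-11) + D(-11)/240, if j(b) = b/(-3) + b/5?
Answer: -29251/150 ≈ -195.01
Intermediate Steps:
D(k) = (3 + k)/(16 + k)
j(b) = -2*b/15 (j(b) = b*(-1/3) + b*(1/5) = -b/3 + b/5 = -2*b/15)
-286/j(-11) + D(-11)/240 = -286/((-2/15*(-11))) + ((3 - 11)/(16 - 11))/240 = -286/22/15 + (-8/5)*(1/240) = -286*15/22 + ((1/5)*(-8))*(1/240) = -195 - 8/5*1/240 = -195 - 1/150 = -29251/150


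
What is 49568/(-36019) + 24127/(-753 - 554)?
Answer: -933815789/47076833 ≈ -19.836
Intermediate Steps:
49568/(-36019) + 24127/(-753 - 554) = 49568*(-1/36019) + 24127/(-1307) = -49568/36019 + 24127*(-1/1307) = -49568/36019 - 24127/1307 = -933815789/47076833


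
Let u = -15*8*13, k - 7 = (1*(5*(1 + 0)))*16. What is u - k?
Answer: -1647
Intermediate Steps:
k = 87 (k = 7 + (1*(5*(1 + 0)))*16 = 7 + (1*(5*1))*16 = 7 + (1*5)*16 = 7 + 5*16 = 7 + 80 = 87)
u = -1560 (u = -120*13 = -1560)
u - k = -1560 - 1*87 = -1560 - 87 = -1647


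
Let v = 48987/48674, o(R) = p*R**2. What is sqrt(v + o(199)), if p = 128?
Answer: sqrt(12009095106041366)/48674 ≈ 2251.4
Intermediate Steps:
o(R) = 128*R**2
v = 48987/48674 (v = 48987*(1/48674) = 48987/48674 ≈ 1.0064)
sqrt(v + o(199)) = sqrt(48987/48674 + 128*199**2) = sqrt(48987/48674 + 128*39601) = sqrt(48987/48674 + 5068928) = sqrt(246725050459/48674) = sqrt(12009095106041366)/48674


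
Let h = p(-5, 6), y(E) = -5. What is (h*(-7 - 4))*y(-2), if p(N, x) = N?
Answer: -275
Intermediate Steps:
h = -5
(h*(-7 - 4))*y(-2) = -5*(-7 - 4)*(-5) = -5*(-11)*(-5) = 55*(-5) = -275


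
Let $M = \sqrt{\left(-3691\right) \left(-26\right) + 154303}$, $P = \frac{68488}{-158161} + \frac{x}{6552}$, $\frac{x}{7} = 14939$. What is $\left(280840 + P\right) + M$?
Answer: $\frac{41577486047051}{148038696} + \sqrt{250269} \approx 2.8136 \cdot 10^{5}$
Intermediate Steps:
$x = 104573$ ($x = 7 \cdot 14939 = 104573$)
$P = \frac{2298662411}{148038696}$ ($P = \frac{68488}{-158161} + \frac{104573}{6552} = 68488 \left(- \frac{1}{158161}\right) + 104573 \cdot \frac{1}{6552} = - \frac{68488}{158161} + \frac{14939}{936} = \frac{2298662411}{148038696} \approx 15.527$)
$M = \sqrt{250269}$ ($M = \sqrt{95966 + 154303} = \sqrt{250269} \approx 500.27$)
$\left(280840 + P\right) + M = \left(280840 + \frac{2298662411}{148038696}\right) + \sqrt{250269} = \frac{41577486047051}{148038696} + \sqrt{250269}$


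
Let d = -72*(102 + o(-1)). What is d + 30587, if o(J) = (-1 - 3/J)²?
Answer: 22955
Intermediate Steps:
d = -7632 (d = -72*(102 + (3 - 1)²/(-1)²) = -72*(102 + 1*2²) = -72*(102 + 1*4) = -72*(102 + 4) = -72*106 = -7632)
d + 30587 = -7632 + 30587 = 22955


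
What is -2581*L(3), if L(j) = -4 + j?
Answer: 2581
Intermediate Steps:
-2581*L(3) = -2581*(-4 + 3) = -2581*(-1) = 2581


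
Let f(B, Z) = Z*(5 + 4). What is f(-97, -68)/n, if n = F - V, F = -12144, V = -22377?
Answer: -68/1137 ≈ -0.059807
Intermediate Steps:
n = 10233 (n = -12144 - 1*(-22377) = -12144 + 22377 = 10233)
f(B, Z) = 9*Z (f(B, Z) = Z*9 = 9*Z)
f(-97, -68)/n = (9*(-68))/10233 = -612*1/10233 = -68/1137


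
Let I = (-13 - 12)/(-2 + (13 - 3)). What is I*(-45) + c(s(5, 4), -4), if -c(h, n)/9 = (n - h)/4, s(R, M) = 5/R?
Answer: 1215/8 ≈ 151.88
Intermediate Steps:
I = -25/8 (I = -25/(-2 + 10) = -25/8 ≈ -3.1250)
c(h, n) = -9*n/4 + 9*h/4 (c(h, n) = -9*(n - h)/4 = -9*(-h/4 + n/4) = -9*n/4 + 9*h/4)
I*(-45) + c(s(5, 4), -4) = -25/8*(-45) + (-9/4*(-4) + 9*(5/5)/4) = 1125/8 + (9 + 9*(5*(⅕))/4) = 1125/8 + (9 + (9/4)*1) = 1125/8 + (9 + 9/4) = 1125/8 + 45/4 = 1215/8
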